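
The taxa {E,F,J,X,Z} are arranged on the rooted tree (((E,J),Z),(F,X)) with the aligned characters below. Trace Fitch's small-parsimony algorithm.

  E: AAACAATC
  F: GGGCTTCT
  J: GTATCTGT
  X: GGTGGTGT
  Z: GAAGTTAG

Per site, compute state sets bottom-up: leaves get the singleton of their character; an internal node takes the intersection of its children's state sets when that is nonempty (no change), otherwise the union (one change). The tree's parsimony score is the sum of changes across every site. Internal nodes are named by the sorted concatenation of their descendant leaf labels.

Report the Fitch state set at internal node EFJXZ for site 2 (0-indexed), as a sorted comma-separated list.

A,G,T

site 0, node EJ: E={A} ∪ J={G} → {A,G} (+1)
site 0, node EJZ: EJ={A,G} ∩ Z={G} → {G} (+0)
site 0, node FX: F={G} ∩ X={G} → {G} (+0)
site 0, node EFJXZ: EJZ={G} ∩ FX={G} → {G} (+0)
site 1, node EJ: E={A} ∪ J={T} → {A,T} (+1)
site 1, node EJZ: EJ={A,T} ∩ Z={A} → {A} (+0)
site 1, node FX: F={G} ∩ X={G} → {G} (+0)
site 1, node EFJXZ: EJZ={A} ∪ FX={G} → {A,G} (+1)
site 2, node EJ: E={A} ∩ J={A} → {A} (+0)
site 2, node EJZ: EJ={A} ∩ Z={A} → {A} (+0)
site 2, node FX: F={G} ∪ X={T} → {G,T} (+1)
site 2, node EFJXZ: EJZ={A} ∪ FX={G,T} → {A,G,T} (+1)
site 3, node EJ: E={C} ∪ J={T} → {C,T} (+1)
site 3, node EJZ: EJ={C,T} ∪ Z={G} → {C,G,T} (+1)
site 3, node FX: F={C} ∪ X={G} → {C,G} (+1)
site 3, node EFJXZ: EJZ={C,G,T} ∩ FX={C,G} → {C,G} (+0)
site 4, node EJ: E={A} ∪ J={C} → {A,C} (+1)
site 4, node EJZ: EJ={A,C} ∪ Z={T} → {A,C,T} (+1)
site 4, node FX: F={T} ∪ X={G} → {G,T} (+1)
site 4, node EFJXZ: EJZ={A,C,T} ∩ FX={G,T} → {T} (+0)
site 5, node EJ: E={A} ∪ J={T} → {A,T} (+1)
site 5, node EJZ: EJ={A,T} ∩ Z={T} → {T} (+0)
site 5, node FX: F={T} ∩ X={T} → {T} (+0)
site 5, node EFJXZ: EJZ={T} ∩ FX={T} → {T} (+0)
site 6, node EJ: E={T} ∪ J={G} → {G,T} (+1)
site 6, node EJZ: EJ={G,T} ∪ Z={A} → {A,G,T} (+1)
site 6, node FX: F={C} ∪ X={G} → {C,G} (+1)
site 6, node EFJXZ: EJZ={A,G,T} ∩ FX={C,G} → {G} (+0)
site 7, node EJ: E={C} ∪ J={T} → {C,T} (+1)
site 7, node EJZ: EJ={C,T} ∪ Z={G} → {C,G,T} (+1)
site 7, node FX: F={T} ∩ X={T} → {T} (+0)
site 7, node EFJXZ: EJZ={C,G,T} ∩ FX={T} → {T} (+0)
per-site changes: [1, 2, 2, 3, 3, 1, 3, 2]; total = 17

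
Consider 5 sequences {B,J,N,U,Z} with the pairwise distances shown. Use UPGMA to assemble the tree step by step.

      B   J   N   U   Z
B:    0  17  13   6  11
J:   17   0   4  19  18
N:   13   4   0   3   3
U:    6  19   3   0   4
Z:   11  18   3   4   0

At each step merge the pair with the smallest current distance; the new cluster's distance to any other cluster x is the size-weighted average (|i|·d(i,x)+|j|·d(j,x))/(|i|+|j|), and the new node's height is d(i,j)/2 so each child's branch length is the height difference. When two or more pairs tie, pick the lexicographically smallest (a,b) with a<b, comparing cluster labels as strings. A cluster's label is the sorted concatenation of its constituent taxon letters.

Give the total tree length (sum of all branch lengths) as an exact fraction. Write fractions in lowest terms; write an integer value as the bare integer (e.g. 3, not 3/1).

1. join N+U (d=3) ⇒ NU; edges |N|=3/2, |U|=3/2
  updated: d(B,NU)=19/2, d(J,NU)=23/2, d(NU,Z)=7/2
2. join NU+Z (d=7/2) ⇒ NUZ; edges |NU|=1/4, |Z|=7/4
  updated: d(B,NUZ)=10, d(J,NUZ)=41/3
3. join B+NUZ (d=10) ⇒ BNUZ; edges |B|=5, |NUZ|=13/4
  updated: d(BNUZ,J)=29/2
4. join BNUZ+J (d=29/2) ⇒ BJNUZ; edges |BNUZ|=9/4, |J|=29/4
final tree: ((B:5,((N:3/2,U:3/2):1/4,Z:7/4):13/4):9/4,J:29/4)
total length: 91/4

91/4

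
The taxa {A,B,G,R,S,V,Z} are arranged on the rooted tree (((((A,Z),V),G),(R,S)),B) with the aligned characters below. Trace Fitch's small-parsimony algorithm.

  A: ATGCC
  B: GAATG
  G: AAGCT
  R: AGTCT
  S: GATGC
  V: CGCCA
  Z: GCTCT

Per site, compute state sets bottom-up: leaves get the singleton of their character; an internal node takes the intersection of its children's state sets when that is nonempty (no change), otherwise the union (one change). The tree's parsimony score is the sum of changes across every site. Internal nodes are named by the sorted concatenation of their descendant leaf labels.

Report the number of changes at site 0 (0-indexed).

4

site 0, node AZ: A={A} ∪ Z={G} → {A,G} (+1)
site 0, node AVZ: AZ={A,G} ∪ V={C} → {A,C,G} (+1)
site 0, node AGVZ: AVZ={A,C,G} ∩ G={A} → {A} (+0)
site 0, node RS: R={A} ∪ S={G} → {A,G} (+1)
site 0, node AGRSVZ: AGVZ={A} ∩ RS={A,G} → {A} (+0)
site 0, node ABGRSVZ: AGRSVZ={A} ∪ B={G} → {A,G} (+1)
site 1, node AZ: A={T} ∪ Z={C} → {C,T} (+1)
site 1, node AVZ: AZ={C,T} ∪ V={G} → {C,G,T} (+1)
site 1, node AGVZ: AVZ={C,G,T} ∪ G={A} → {A,C,G,T} (+1)
site 1, node RS: R={G} ∪ S={A} → {A,G} (+1)
site 1, node AGRSVZ: AGVZ={A,C,G,T} ∩ RS={A,G} → {A,G} (+0)
site 1, node ABGRSVZ: AGRSVZ={A,G} ∩ B={A} → {A} (+0)
site 2, node AZ: A={G} ∪ Z={T} → {G,T} (+1)
site 2, node AVZ: AZ={G,T} ∪ V={C} → {C,G,T} (+1)
site 2, node AGVZ: AVZ={C,G,T} ∩ G={G} → {G} (+0)
site 2, node RS: R={T} ∩ S={T} → {T} (+0)
site 2, node AGRSVZ: AGVZ={G} ∪ RS={T} → {G,T} (+1)
site 2, node ABGRSVZ: AGRSVZ={G,T} ∪ B={A} → {A,G,T} (+1)
site 3, node AZ: A={C} ∩ Z={C} → {C} (+0)
site 3, node AVZ: AZ={C} ∩ V={C} → {C} (+0)
site 3, node AGVZ: AVZ={C} ∩ G={C} → {C} (+0)
site 3, node RS: R={C} ∪ S={G} → {C,G} (+1)
site 3, node AGRSVZ: AGVZ={C} ∩ RS={C,G} → {C} (+0)
site 3, node ABGRSVZ: AGRSVZ={C} ∪ B={T} → {C,T} (+1)
site 4, node AZ: A={C} ∪ Z={T} → {C,T} (+1)
site 4, node AVZ: AZ={C,T} ∪ V={A} → {A,C,T} (+1)
site 4, node AGVZ: AVZ={A,C,T} ∩ G={T} → {T} (+0)
site 4, node RS: R={T} ∪ S={C} → {C,T} (+1)
site 4, node AGRSVZ: AGVZ={T} ∩ RS={C,T} → {T} (+0)
site 4, node ABGRSVZ: AGRSVZ={T} ∪ B={G} → {G,T} (+1)
per-site changes: [4, 4, 4, 2, 4]; total = 18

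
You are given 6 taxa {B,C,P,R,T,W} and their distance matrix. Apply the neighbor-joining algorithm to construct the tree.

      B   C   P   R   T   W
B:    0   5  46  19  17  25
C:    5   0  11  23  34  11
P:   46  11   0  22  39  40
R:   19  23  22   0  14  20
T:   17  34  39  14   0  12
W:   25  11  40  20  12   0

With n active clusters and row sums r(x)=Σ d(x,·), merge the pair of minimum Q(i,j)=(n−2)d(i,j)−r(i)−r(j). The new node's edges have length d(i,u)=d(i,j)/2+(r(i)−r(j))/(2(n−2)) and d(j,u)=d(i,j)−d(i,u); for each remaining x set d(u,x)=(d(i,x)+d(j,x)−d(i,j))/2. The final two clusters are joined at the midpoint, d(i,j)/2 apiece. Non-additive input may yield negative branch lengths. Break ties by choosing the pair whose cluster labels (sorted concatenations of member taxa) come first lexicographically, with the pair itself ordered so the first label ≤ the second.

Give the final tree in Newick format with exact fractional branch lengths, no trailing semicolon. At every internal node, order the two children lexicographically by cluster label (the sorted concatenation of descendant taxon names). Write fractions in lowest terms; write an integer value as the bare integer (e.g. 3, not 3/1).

(((B:75/8,(C:-15/4,P:59/4):85/8):17/8,R:47/8):41/16,(T:11/2,W:13/2):41/16)

1. join C+P (d=11, Q=-198) ⇒ CP; edges |C|=-15/4, |P|=59/4
  updated: d(B,CP)=20, d(CP,R)=17, d(CP,T)=31, d(CP,W)=20
2. join T+W (d=12, Q=-115) ⇒ TW; edges |T|=11/2, |W|=13/2
  updated: d(B,TW)=15, d(CP,TW)=39/2, d(R,TW)=11
3. join B+CP (d=20, Q=-141/2) ⇒ BCP; edges |B|=75/8, |CP|=85/8
  updated: d(BCP,R)=8, d(BCP,TW)=29/4
4. join BCP+R (d=8, Q=-105/4) ⇒ BCPR; edges |BCP|=17/8, |R|=47/8
  updated: d(BCPR,TW)=41/8
5. join BCPR+TW (d=41/8) ⇒ BCPRTW; edges |BCPR|=41/16, |TW|=41/16
final tree: (((B:75/8,(C:-15/4,P:59/4):85/8):17/8,R:47/8):41/16,(T:11/2,W:13/2):41/16)
total length: 449/8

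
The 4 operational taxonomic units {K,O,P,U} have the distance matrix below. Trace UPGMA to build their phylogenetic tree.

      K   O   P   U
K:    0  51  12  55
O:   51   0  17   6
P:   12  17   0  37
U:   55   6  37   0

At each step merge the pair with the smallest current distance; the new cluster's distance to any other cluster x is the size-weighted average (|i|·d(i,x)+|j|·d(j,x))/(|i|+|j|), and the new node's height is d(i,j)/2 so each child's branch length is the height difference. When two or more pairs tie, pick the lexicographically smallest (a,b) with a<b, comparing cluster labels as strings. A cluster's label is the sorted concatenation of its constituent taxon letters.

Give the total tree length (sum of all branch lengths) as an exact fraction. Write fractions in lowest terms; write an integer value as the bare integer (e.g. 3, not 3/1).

1. join O+U (d=6) ⇒ OU; edges |O|=3, |U|=3
  updated: d(K,OU)=53, d(OU,P)=27
2. join K+P (d=12) ⇒ KP; edges |K|=6, |P|=6
  updated: d(KP,OU)=40
3. join KP+OU (d=40) ⇒ KOPU; edges |KP|=14, |OU|=17
final tree: ((K:6,P:6):14,(O:3,U:3):17)
total length: 49

49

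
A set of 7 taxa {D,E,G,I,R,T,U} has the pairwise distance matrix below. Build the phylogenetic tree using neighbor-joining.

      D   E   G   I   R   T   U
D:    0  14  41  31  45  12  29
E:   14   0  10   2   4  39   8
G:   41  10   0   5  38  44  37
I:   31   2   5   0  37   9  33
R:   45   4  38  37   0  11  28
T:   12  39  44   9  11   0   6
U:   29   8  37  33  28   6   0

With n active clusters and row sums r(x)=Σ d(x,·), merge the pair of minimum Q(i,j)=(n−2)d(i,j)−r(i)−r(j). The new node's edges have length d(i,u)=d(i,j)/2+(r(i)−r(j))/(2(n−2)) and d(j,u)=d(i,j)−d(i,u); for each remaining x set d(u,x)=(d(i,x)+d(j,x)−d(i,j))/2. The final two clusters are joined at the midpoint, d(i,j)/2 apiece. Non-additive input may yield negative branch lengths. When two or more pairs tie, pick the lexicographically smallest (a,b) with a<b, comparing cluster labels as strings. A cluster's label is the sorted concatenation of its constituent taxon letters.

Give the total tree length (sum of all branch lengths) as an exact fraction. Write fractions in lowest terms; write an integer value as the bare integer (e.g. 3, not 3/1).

step 1: merge (G,I) at d=5, Q=-267; branch lengths G→83/10, I→-33/10; new cluster GI
  updated: d(D,GI)=67/2, d(E,GI)=7/2, d(GI,R)=35, d(GI,T)=24, d(GI,U)=65/2
step 2: merge (E,GI) at d=7/2, Q=-183; branch lengths E→-23/4, GI→37/4; new cluster EGI
  updated: d(D,EGI)=22, d(EGI,R)=71/4, d(EGI,T)=119/4, d(EGI,U)=37/2
step 3: merge (EGI,R) at d=71/4, Q=-273/2; branch lengths EGI→79/12, R→67/6; new cluster EGIR
  updated: d(D,EGIR)=197/8, d(EGIR,T)=23/2, d(EGIR,U)=115/8
step 4: merge (D,T) at d=12, Q=-569/8; branch lengths D→481/32, T→-97/32; new cluster DT
  updated: d(DT,EGIR)=193/16, d(DT,U)=23/2
step 5: merge (DT,EGIR) at d=193/16, Q=-607/16; branch lengths DT→147/32, EGIR→239/32; new cluster DEGIRT
  updated: d(DEGIRT,U)=221/32
step 6: merge (DEGIRT,U) at d=221/32; branch lengths DEGIRT→221/64, U→221/64; new cluster DEGIRTU
final tree: (((D:481/32,T:-97/32):147/32,((E:-23/4,(G:83/10,I:-33/10):37/4):79/12,R:67/6):239/32):221/64,U:221/64)
total length: 1831/32

1831/32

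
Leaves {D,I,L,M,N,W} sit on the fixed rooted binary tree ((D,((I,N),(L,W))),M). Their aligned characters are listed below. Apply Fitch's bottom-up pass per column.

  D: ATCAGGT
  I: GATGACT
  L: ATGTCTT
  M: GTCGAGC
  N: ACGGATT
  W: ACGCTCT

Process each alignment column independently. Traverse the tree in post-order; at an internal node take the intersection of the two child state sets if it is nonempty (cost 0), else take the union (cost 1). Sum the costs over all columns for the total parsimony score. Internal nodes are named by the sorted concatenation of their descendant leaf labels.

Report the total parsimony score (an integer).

17

site 0, node IN: I={G} ∪ N={A} → {A,G} (+1)
site 0, node LW: L={A} ∩ W={A} → {A} (+0)
site 0, node ILNW: IN={A,G} ∩ LW={A} → {A} (+0)
site 0, node DILNW: D={A} ∩ ILNW={A} → {A} (+0)
site 0, node DILMNW: DILNW={A} ∪ M={G} → {A,G} (+1)
site 1, node IN: I={A} ∪ N={C} → {A,C} (+1)
site 1, node LW: L={T} ∪ W={C} → {C,T} (+1)
site 1, node ILNW: IN={A,C} ∩ LW={C,T} → {C} (+0)
site 1, node DILNW: D={T} ∪ ILNW={C} → {C,T} (+1)
site 1, node DILMNW: DILNW={C,T} ∩ M={T} → {T} (+0)
site 2, node IN: I={T} ∪ N={G} → {G,T} (+1)
site 2, node LW: L={G} ∩ W={G} → {G} (+0)
site 2, node ILNW: IN={G,T} ∩ LW={G} → {G} (+0)
site 2, node DILNW: D={C} ∪ ILNW={G} → {C,G} (+1)
site 2, node DILMNW: DILNW={C,G} ∩ M={C} → {C} (+0)
site 3, node IN: I={G} ∩ N={G} → {G} (+0)
site 3, node LW: L={T} ∪ W={C} → {C,T} (+1)
site 3, node ILNW: IN={G} ∪ LW={C,T} → {C,G,T} (+1)
site 3, node DILNW: D={A} ∪ ILNW={C,G,T} → {A,C,G,T} (+1)
site 3, node DILMNW: DILNW={A,C,G,T} ∩ M={G} → {G} (+0)
site 4, node IN: I={A} ∩ N={A} → {A} (+0)
site 4, node LW: L={C} ∪ W={T} → {C,T} (+1)
site 4, node ILNW: IN={A} ∪ LW={C,T} → {A,C,T} (+1)
site 4, node DILNW: D={G} ∪ ILNW={A,C,T} → {A,C,G,T} (+1)
site 4, node DILMNW: DILNW={A,C,G,T} ∩ M={A} → {A} (+0)
site 5, node IN: I={C} ∪ N={T} → {C,T} (+1)
site 5, node LW: L={T} ∪ W={C} → {C,T} (+1)
site 5, node ILNW: IN={C,T} ∩ LW={C,T} → {C,T} (+0)
site 5, node DILNW: D={G} ∪ ILNW={C,T} → {C,G,T} (+1)
site 5, node DILMNW: DILNW={C,G,T} ∩ M={G} → {G} (+0)
site 6, node IN: I={T} ∩ N={T} → {T} (+0)
site 6, node LW: L={T} ∩ W={T} → {T} (+0)
site 6, node ILNW: IN={T} ∩ LW={T} → {T} (+0)
site 6, node DILNW: D={T} ∩ ILNW={T} → {T} (+0)
site 6, node DILMNW: DILNW={T} ∪ M={C} → {C,T} (+1)
per-site changes: [2, 3, 2, 3, 3, 3, 1]; total = 17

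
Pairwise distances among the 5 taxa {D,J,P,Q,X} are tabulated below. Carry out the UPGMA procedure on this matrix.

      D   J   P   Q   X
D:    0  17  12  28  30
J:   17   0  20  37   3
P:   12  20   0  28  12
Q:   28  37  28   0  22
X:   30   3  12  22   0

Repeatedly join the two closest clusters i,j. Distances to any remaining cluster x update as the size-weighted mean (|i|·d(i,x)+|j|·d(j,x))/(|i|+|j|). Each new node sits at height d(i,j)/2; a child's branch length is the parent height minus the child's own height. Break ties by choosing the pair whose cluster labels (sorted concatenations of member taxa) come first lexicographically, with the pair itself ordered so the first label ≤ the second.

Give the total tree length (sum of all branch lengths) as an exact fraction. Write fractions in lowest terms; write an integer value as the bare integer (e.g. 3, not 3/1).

1. join J+X (d=3) ⇒ JX; edges |J|=3/2, |X|=3/2
  updated: d(D,JX)=47/2, d(JX,P)=16, d(JX,Q)=59/2
2. join D+P (d=12) ⇒ DP; edges |D|=6, |P|=6
  updated: d(DP,JX)=79/4, d(DP,Q)=28
3. join DP+JX (d=79/4) ⇒ DJPX; edges |DP|=31/8, |JX|=67/8
  updated: d(DJPX,Q)=115/4
4. join DJPX+Q (d=115/4) ⇒ DJPQX; edges |DJPX|=9/2, |Q|=115/8
final tree: (((D:6,P:6):31/8,(J:3/2,X:3/2):67/8):9/2,Q:115/8)
total length: 369/8

369/8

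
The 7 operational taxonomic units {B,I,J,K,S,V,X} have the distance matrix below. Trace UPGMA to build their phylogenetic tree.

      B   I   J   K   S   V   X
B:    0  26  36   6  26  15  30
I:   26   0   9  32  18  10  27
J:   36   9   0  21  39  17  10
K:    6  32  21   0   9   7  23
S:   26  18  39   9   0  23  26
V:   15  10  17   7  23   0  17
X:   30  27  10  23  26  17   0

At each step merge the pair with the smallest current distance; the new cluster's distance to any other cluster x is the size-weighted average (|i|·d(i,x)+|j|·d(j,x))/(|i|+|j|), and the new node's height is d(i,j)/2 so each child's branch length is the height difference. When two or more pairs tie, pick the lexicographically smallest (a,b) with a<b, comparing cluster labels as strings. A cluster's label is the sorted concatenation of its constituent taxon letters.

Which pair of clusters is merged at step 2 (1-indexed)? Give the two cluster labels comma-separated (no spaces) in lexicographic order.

iteration 1: select B,K (d=6); attach at lengths (3, 3); label the merged cluster BK
  updated: d(BK,I)=29, d(BK,J)=57/2, d(BK,S)=35/2, d(BK,V)=11, d(BK,X)=53/2
iteration 2: select I,J (d=9); attach at lengths (9/2, 9/2); label the merged cluster IJ
  updated: d(BK,IJ)=115/4, d(IJ,S)=57/2, d(IJ,V)=27/2, d(IJ,X)=37/2
iteration 3: select BK,V (d=11); attach at lengths (5/2, 11/2); label the merged cluster BKV
  updated: d(BKV,IJ)=71/3, d(BKV,S)=58/3, d(BKV,X)=70/3
iteration 4: select IJ,X (d=37/2); attach at lengths (19/4, 37/4); label the merged cluster IJX
  updated: d(BKV,IJX)=212/9, d(IJX,S)=83/3
iteration 5: select BKV,S (d=58/3); attach at lengths (25/6, 29/3); label the merged cluster BKSV
  updated: d(BKSV,IJX)=295/12
iteration 6: select BKSV,IJX (d=295/12); attach at lengths (21/8, 73/24); label the merged cluster BIJKSVX
final tree: ((((B:3,K:3):5/2,V:11/2):25/6,S:29/3):21/8,((I:9/2,J:9/2):19/4,X:37/4):73/24)
total length: 113/2

I,J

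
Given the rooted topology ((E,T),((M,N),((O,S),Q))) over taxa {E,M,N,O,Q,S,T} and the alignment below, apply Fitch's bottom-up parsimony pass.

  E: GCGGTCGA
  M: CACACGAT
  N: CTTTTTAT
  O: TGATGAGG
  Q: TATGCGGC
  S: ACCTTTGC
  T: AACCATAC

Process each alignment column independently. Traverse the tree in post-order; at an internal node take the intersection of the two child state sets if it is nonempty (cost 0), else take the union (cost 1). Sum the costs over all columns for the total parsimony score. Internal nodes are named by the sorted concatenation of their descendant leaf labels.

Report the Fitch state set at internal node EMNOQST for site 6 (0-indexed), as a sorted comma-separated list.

A,G

site 0, node ET: E={G} ∪ T={A} → {A,G} (+1)
site 0, node MN: M={C} ∩ N={C} → {C} (+0)
site 0, node OS: O={T} ∪ S={A} → {A,T} (+1)
site 0, node OQS: OS={A,T} ∩ Q={T} → {T} (+0)
site 0, node MNOQS: MN={C} ∪ OQS={T} → {C,T} (+1)
site 0, node EMNOQST: ET={A,G} ∪ MNOQS={C,T} → {A,C,G,T} (+1)
site 1, node ET: E={C} ∪ T={A} → {A,C} (+1)
site 1, node MN: M={A} ∪ N={T} → {A,T} (+1)
site 1, node OS: O={G} ∪ S={C} → {C,G} (+1)
site 1, node OQS: OS={C,G} ∪ Q={A} → {A,C,G} (+1)
site 1, node MNOQS: MN={A,T} ∩ OQS={A,C,G} → {A} (+0)
site 1, node EMNOQST: ET={A,C} ∩ MNOQS={A} → {A} (+0)
site 2, node ET: E={G} ∪ T={C} → {C,G} (+1)
site 2, node MN: M={C} ∪ N={T} → {C,T} (+1)
site 2, node OS: O={A} ∪ S={C} → {A,C} (+1)
site 2, node OQS: OS={A,C} ∪ Q={T} → {A,C,T} (+1)
site 2, node MNOQS: MN={C,T} ∩ OQS={A,C,T} → {C,T} (+0)
site 2, node EMNOQST: ET={C,G} ∩ MNOQS={C,T} → {C} (+0)
site 3, node ET: E={G} ∪ T={C} → {C,G} (+1)
site 3, node MN: M={A} ∪ N={T} → {A,T} (+1)
site 3, node OS: O={T} ∩ S={T} → {T} (+0)
site 3, node OQS: OS={T} ∪ Q={G} → {G,T} (+1)
site 3, node MNOQS: MN={A,T} ∩ OQS={G,T} → {T} (+0)
site 3, node EMNOQST: ET={C,G} ∪ MNOQS={T} → {C,G,T} (+1)
site 4, node ET: E={T} ∪ T={A} → {A,T} (+1)
site 4, node MN: M={C} ∪ N={T} → {C,T} (+1)
site 4, node OS: O={G} ∪ S={T} → {G,T} (+1)
site 4, node OQS: OS={G,T} ∪ Q={C} → {C,G,T} (+1)
site 4, node MNOQS: MN={C,T} ∩ OQS={C,G,T} → {C,T} (+0)
site 4, node EMNOQST: ET={A,T} ∩ MNOQS={C,T} → {T} (+0)
site 5, node ET: E={C} ∪ T={T} → {C,T} (+1)
site 5, node MN: M={G} ∪ N={T} → {G,T} (+1)
site 5, node OS: O={A} ∪ S={T} → {A,T} (+1)
site 5, node OQS: OS={A,T} ∪ Q={G} → {A,G,T} (+1)
site 5, node MNOQS: MN={G,T} ∩ OQS={A,G,T} → {G,T} (+0)
site 5, node EMNOQST: ET={C,T} ∩ MNOQS={G,T} → {T} (+0)
site 6, node ET: E={G} ∪ T={A} → {A,G} (+1)
site 6, node MN: M={A} ∩ N={A} → {A} (+0)
site 6, node OS: O={G} ∩ S={G} → {G} (+0)
site 6, node OQS: OS={G} ∩ Q={G} → {G} (+0)
site 6, node MNOQS: MN={A} ∪ OQS={G} → {A,G} (+1)
site 6, node EMNOQST: ET={A,G} ∩ MNOQS={A,G} → {A,G} (+0)
site 7, node ET: E={A} ∪ T={C} → {A,C} (+1)
site 7, node MN: M={T} ∩ N={T} → {T} (+0)
site 7, node OS: O={G} ∪ S={C} → {C,G} (+1)
site 7, node OQS: OS={C,G} ∩ Q={C} → {C} (+0)
site 7, node MNOQS: MN={T} ∪ OQS={C} → {C,T} (+1)
site 7, node EMNOQST: ET={A,C} ∩ MNOQS={C,T} → {C} (+0)
per-site changes: [4, 4, 4, 4, 4, 4, 2, 3]; total = 29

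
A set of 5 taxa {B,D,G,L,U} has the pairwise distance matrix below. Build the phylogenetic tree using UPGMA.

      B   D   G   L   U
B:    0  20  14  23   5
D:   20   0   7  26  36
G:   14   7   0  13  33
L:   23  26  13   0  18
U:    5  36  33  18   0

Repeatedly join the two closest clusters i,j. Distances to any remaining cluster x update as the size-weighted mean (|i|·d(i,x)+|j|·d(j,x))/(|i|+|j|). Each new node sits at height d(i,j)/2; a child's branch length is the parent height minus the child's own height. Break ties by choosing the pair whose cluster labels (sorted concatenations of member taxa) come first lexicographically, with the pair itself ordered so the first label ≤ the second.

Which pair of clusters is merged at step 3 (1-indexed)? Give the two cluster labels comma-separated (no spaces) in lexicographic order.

step 1: merge (B,U) at d=5; branch lengths B→5/2, U→5/2; new cluster BU
  updated: d(BU,D)=28, d(BU,G)=47/2, d(BU,L)=41/2
step 2: merge (D,G) at d=7; branch lengths D→7/2, G→7/2; new cluster DG
  updated: d(BU,DG)=103/4, d(DG,L)=39/2
step 3: merge (DG,L) at d=39/2; branch lengths DG→25/4, L→39/4; new cluster DGL
  updated: d(BU,DGL)=24
step 4: merge (BU,DGL) at d=24; branch lengths BU→19/2, DGL→9/4; new cluster BDGLU
final tree: ((B:5/2,U:5/2):19/2,((D:7/2,G:7/2):25/4,L:39/4):9/4)
total length: 159/4

DG,L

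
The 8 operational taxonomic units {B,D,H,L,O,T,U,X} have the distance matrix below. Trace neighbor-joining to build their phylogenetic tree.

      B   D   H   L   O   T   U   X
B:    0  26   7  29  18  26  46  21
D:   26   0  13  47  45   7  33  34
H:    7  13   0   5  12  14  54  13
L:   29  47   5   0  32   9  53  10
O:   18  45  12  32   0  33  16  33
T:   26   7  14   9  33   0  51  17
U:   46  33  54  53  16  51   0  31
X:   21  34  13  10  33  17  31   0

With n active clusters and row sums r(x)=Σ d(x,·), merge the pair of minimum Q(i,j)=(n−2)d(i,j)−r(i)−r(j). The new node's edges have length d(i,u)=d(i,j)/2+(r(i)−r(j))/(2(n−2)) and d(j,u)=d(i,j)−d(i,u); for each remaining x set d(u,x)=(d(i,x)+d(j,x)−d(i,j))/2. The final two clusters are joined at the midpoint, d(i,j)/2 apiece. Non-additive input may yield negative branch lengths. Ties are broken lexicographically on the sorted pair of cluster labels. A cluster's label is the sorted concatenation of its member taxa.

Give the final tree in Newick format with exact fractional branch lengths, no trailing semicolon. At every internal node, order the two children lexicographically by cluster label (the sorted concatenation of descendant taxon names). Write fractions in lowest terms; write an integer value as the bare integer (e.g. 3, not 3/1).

((((B:173/24,(O:1/12,U:191/12):403/24):107/32,(D:43/5,T:-8/5):333/32):55/32,H:-51/32):179/64,(L:53/8,X:27/8):179/64)

iteration 1: select O,U (d=16, Q=-377); attach at lengths (1/12, 191/12); label the merged cluster OU
  updated: d(B,OU)=24, d(D,OU)=31, d(H,OU)=25, d(L,OU)=69/2, d(OU,T)=34, d(OU,X)=24
iteration 2: select D,T (d=7, Q=-230); attach at lengths (43/5, -8/5); label the merged cluster DT
  updated: d(B,DT)=45/2, d(DT,H)=10, d(DT,L)=49/2, d(DT,OU)=29, d(DT,X)=22
iteration 3: select L,X (d=10, Q=-153); attach at lengths (53/8, 27/8); label the merged cluster LX
  updated: d(B,LX)=20, d(DT,LX)=73/4, d(H,LX)=4, d(LX,OU)=97/4
iteration 4: select B,OU (d=24, Q=-415/4); attach at lengths (173/24, 403/24); label the merged cluster BOU
  updated: d(BOU,DT)=55/4, d(BOU,H)=4, d(BOU,LX)=81/8
iteration 5: select BOU,DT (d=55/4, Q=-339/8); attach at lengths (107/32, 333/32); label the merged cluster BDOTU
  updated: d(BDOTU,H)=1/8, d(BDOTU,LX)=117/16
iteration 6: select BDOTU,H (d=1/8, Q=-183/16); attach at lengths (55/32, -51/32); label the merged cluster BDHOTU
  updated: d(BDHOTU,LX)=179/32
iteration 7: select BDHOTU,LX (d=179/32); attach at lengths (179/64, 179/64); label the merged cluster BDHLOTUX
final tree: ((((B:173/24,(O:1/12,U:191/12):403/24):107/32,(D:43/5,T:-8/5):333/32):55/32,H:-51/32):179/64,(L:53/8,X:27/8):179/64)
total length: 2447/32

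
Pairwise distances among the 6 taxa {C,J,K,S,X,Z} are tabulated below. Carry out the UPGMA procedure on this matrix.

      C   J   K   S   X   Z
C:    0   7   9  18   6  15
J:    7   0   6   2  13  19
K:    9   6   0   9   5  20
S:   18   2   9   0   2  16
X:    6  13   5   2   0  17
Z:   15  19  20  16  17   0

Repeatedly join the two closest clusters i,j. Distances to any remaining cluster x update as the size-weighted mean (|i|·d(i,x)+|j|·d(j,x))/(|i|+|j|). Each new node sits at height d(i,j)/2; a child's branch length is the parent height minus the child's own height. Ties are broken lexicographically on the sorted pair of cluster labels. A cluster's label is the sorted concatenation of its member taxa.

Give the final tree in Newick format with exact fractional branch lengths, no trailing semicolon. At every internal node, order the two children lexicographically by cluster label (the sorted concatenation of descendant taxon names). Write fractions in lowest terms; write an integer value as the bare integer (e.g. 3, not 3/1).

(((C:15/4,(K:5/2,X:5/2):5/4):5/6,(J:1,S:1):43/12):247/60,Z:87/10)

step 1: merge (J,S) at d=2; branch lengths J→1, S→1; new cluster JS
  updated: d(C,JS)=25/2, d(JS,K)=15/2, d(JS,X)=15/2, d(JS,Z)=35/2
step 2: merge (K,X) at d=5; branch lengths K→5/2, X→5/2; new cluster KX
  updated: d(C,KX)=15/2, d(JS,KX)=15/2, d(KX,Z)=37/2
step 3: merge (C,KX) at d=15/2; branch lengths C→15/4, KX→5/4; new cluster CKX
  updated: d(CKX,JS)=55/6, d(CKX,Z)=52/3
step 4: merge (CKX,JS) at d=55/6; branch lengths CKX→5/6, JS→43/12; new cluster CJKSX
  updated: d(CJKSX,Z)=87/5
step 5: merge (CJKSX,Z) at d=87/5; branch lengths CJKSX→247/60, Z→87/10; new cluster CJKSXZ
final tree: (((C:15/4,(K:5/2,X:5/2):5/4):5/6,(J:1,S:1):43/12):247/60,Z:87/10)
total length: 877/30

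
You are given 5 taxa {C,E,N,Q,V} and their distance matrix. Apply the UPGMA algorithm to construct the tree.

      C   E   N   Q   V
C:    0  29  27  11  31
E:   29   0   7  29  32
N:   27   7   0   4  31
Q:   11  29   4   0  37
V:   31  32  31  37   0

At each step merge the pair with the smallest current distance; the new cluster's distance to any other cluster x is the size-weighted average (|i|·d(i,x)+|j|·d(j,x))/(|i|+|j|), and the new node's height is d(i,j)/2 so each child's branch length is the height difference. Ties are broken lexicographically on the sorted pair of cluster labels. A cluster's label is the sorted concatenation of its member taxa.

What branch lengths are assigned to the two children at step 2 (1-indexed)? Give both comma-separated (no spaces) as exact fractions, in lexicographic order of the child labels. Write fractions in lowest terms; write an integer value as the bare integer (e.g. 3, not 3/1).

9,7

iteration 1: select N,Q (d=4); attach at lengths (2, 2); label the merged cluster NQ
  updated: d(C,NQ)=19, d(E,NQ)=18, d(NQ,V)=34
iteration 2: select E,NQ (d=18); attach at lengths (9, 7); label the merged cluster ENQ
  updated: d(C,ENQ)=67/3, d(ENQ,V)=100/3
iteration 3: select C,ENQ (d=67/3); attach at lengths (67/6, 13/6); label the merged cluster CENQ
  updated: d(CENQ,V)=131/4
iteration 4: select CENQ,V (d=131/4); attach at lengths (125/24, 131/8); label the merged cluster CENQV
final tree: ((C:67/6,(E:9,(N:2,Q:2):7):13/6):125/24,V:131/8)
total length: 659/12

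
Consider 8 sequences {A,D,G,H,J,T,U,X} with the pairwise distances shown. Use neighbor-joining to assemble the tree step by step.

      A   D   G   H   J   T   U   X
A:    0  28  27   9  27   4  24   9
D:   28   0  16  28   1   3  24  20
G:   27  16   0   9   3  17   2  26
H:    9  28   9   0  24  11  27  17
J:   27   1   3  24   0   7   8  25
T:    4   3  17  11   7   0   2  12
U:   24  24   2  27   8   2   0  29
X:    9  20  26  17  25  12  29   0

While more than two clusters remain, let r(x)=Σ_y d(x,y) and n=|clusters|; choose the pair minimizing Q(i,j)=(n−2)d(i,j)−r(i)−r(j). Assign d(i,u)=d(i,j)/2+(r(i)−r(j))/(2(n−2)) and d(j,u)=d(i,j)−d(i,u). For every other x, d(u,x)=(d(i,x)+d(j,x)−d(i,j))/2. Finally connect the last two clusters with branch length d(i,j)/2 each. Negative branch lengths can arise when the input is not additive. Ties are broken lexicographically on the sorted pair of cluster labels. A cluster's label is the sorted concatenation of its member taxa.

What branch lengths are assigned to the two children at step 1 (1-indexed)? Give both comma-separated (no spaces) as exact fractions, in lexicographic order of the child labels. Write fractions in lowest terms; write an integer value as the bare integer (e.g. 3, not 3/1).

iteration 1: select A,X (d=9, Q=-212); attach at lengths (11/3, 16/3); label the merged cluster AX
  updated: d(AX,D)=39/2, d(AX,G)=22, d(AX,H)=17/2, d(AX,J)=43/2, d(AX,T)=7/2, d(AX,U)=22
iteration 2: select AX,H (d=17/2, Q=-162); attach at lengths (16/5, 53/10); label the merged cluster AHX
  updated: d(AHX,D)=39/2, d(AHX,G)=45/4, d(AHX,J)=37/2, d(AHX,T)=3, d(AHX,U)=81/4
iteration 3: select G,U (d=2, Q=-195/2); attach at lengths (1/8, 15/8); label the merged cluster GU
  updated: d(AHX,GU)=59/4, d(D,GU)=19, d(GU,J)=9/2, d(GU,T)=17/2
iteration 4: select D,J (d=1, Q=-141/2); attach at lengths (29/12, -17/12); label the merged cluster DJ
  updated: d(AHX,DJ)=37/2, d(DJ,GU)=45/4, d(DJ,T)=9/2
iteration 5: select AHX,T (d=3, Q=-185/4); attach at lengths (105/16, -57/16); label the merged cluster AHTX
  updated: d(AHTX,DJ)=10, d(AHTX,GU)=81/8
iteration 6: select AHTX,DJ (d=10, Q=-251/8); attach at lengths (71/16, 89/16); label the merged cluster ADHJTX
  updated: d(ADHJTX,GU)=91/16
iteration 7: select ADHJTX,GU (d=91/16); attach at lengths (91/32, 91/32); label the merged cluster ADGHJTUX
final tree: (((((A:11/3,X:16/3):16/5,H:53/10):105/16,T:-57/16):71/16,(D:29/12,J:-17/12):89/16):91/32,(G:1/8,U:15/8):91/32)
total length: 627/16

11/3,16/3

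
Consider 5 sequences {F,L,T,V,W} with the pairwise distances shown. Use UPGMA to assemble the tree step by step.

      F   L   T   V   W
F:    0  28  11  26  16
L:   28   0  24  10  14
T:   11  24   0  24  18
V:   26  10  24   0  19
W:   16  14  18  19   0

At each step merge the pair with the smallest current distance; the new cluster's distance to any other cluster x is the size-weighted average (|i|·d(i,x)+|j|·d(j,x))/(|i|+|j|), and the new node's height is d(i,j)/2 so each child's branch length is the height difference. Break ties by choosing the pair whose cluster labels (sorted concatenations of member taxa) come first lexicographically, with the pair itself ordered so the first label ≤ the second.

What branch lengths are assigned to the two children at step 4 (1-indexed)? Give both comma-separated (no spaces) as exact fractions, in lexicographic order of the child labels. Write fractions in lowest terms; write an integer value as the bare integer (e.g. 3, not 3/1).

35/6,37/12

iteration 1: select L,V (d=10); attach at lengths (5, 5); label the merged cluster LV
  updated: d(F,LV)=27, d(LV,T)=24, d(LV,W)=33/2
iteration 2: select F,T (d=11); attach at lengths (11/2, 11/2); label the merged cluster FT
  updated: d(FT,LV)=51/2, d(FT,W)=17
iteration 3: select LV,W (d=33/2); attach at lengths (13/4, 33/4); label the merged cluster LVW
  updated: d(FT,LVW)=68/3
iteration 4: select FT,LVW (d=68/3); attach at lengths (35/6, 37/12); label the merged cluster FLTVW
final tree: ((F:11/2,T:11/2):35/6,((L:5,V:5):13/4,W:33/4):37/12)
total length: 497/12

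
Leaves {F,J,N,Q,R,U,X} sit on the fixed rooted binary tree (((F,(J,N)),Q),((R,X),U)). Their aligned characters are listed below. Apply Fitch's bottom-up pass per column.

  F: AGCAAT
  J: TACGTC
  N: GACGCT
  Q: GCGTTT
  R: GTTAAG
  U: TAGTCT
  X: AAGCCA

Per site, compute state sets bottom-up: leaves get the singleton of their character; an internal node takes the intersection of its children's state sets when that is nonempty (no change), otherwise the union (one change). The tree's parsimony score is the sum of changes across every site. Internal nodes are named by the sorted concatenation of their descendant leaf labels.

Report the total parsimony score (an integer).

20

site 0, node JN: J={T} ∪ N={G} → {G,T} (+1)
site 0, node FJN: F={A} ∪ JN={G,T} → {A,G,T} (+1)
site 0, node FJNQ: FJN={A,G,T} ∩ Q={G} → {G} (+0)
site 0, node RX: R={G} ∪ X={A} → {A,G} (+1)
site 0, node RUX: RX={A,G} ∪ U={T} → {A,G,T} (+1)
site 0, node FJNQRUX: FJNQ={G} ∩ RUX={A,G,T} → {G} (+0)
site 1, node JN: J={A} ∩ N={A} → {A} (+0)
site 1, node FJN: F={G} ∪ JN={A} → {A,G} (+1)
site 1, node FJNQ: FJN={A,G} ∪ Q={C} → {A,C,G} (+1)
site 1, node RX: R={T} ∪ X={A} → {A,T} (+1)
site 1, node RUX: RX={A,T} ∩ U={A} → {A} (+0)
site 1, node FJNQRUX: FJNQ={A,C,G} ∩ RUX={A} → {A} (+0)
site 2, node JN: J={C} ∩ N={C} → {C} (+0)
site 2, node FJN: F={C} ∩ JN={C} → {C} (+0)
site 2, node FJNQ: FJN={C} ∪ Q={G} → {C,G} (+1)
site 2, node RX: R={T} ∪ X={G} → {G,T} (+1)
site 2, node RUX: RX={G,T} ∩ U={G} → {G} (+0)
site 2, node FJNQRUX: FJNQ={C,G} ∩ RUX={G} → {G} (+0)
site 3, node JN: J={G} ∩ N={G} → {G} (+0)
site 3, node FJN: F={A} ∪ JN={G} → {A,G} (+1)
site 3, node FJNQ: FJN={A,G} ∪ Q={T} → {A,G,T} (+1)
site 3, node RX: R={A} ∪ X={C} → {A,C} (+1)
site 3, node RUX: RX={A,C} ∪ U={T} → {A,C,T} (+1)
site 3, node FJNQRUX: FJNQ={A,G,T} ∩ RUX={A,C,T} → {A,T} (+0)
site 4, node JN: J={T} ∪ N={C} → {C,T} (+1)
site 4, node FJN: F={A} ∪ JN={C,T} → {A,C,T} (+1)
site 4, node FJNQ: FJN={A,C,T} ∩ Q={T} → {T} (+0)
site 4, node RX: R={A} ∪ X={C} → {A,C} (+1)
site 4, node RUX: RX={A,C} ∩ U={C} → {C} (+0)
site 4, node FJNQRUX: FJNQ={T} ∪ RUX={C} → {C,T} (+1)
site 5, node JN: J={C} ∪ N={T} → {C,T} (+1)
site 5, node FJN: F={T} ∩ JN={C,T} → {T} (+0)
site 5, node FJNQ: FJN={T} ∩ Q={T} → {T} (+0)
site 5, node RX: R={G} ∪ X={A} → {A,G} (+1)
site 5, node RUX: RX={A,G} ∪ U={T} → {A,G,T} (+1)
site 5, node FJNQRUX: FJNQ={T} ∩ RUX={A,G,T} → {T} (+0)
per-site changes: [4, 3, 2, 4, 4, 3]; total = 20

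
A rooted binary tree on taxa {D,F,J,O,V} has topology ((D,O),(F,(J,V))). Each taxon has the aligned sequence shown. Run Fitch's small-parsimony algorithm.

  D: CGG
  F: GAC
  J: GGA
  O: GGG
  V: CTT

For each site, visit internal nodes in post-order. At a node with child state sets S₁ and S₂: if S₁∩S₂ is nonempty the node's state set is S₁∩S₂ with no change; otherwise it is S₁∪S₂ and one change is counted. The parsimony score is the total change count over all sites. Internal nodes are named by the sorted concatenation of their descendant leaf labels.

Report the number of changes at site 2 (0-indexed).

3

site 0, node DO: D={C} ∪ O={G} → {C,G} (+1)
site 0, node JV: J={G} ∪ V={C} → {C,G} (+1)
site 0, node FJV: F={G} ∩ JV={C,G} → {G} (+0)
site 0, node DFJOV: DO={C,G} ∩ FJV={G} → {G} (+0)
site 1, node DO: D={G} ∩ O={G} → {G} (+0)
site 1, node JV: J={G} ∪ V={T} → {G,T} (+1)
site 1, node FJV: F={A} ∪ JV={G,T} → {A,G,T} (+1)
site 1, node DFJOV: DO={G} ∩ FJV={A,G,T} → {G} (+0)
site 2, node DO: D={G} ∩ O={G} → {G} (+0)
site 2, node JV: J={A} ∪ V={T} → {A,T} (+1)
site 2, node FJV: F={C} ∪ JV={A,T} → {A,C,T} (+1)
site 2, node DFJOV: DO={G} ∪ FJV={A,C,T} → {A,C,G,T} (+1)
per-site changes: [2, 2, 3]; total = 7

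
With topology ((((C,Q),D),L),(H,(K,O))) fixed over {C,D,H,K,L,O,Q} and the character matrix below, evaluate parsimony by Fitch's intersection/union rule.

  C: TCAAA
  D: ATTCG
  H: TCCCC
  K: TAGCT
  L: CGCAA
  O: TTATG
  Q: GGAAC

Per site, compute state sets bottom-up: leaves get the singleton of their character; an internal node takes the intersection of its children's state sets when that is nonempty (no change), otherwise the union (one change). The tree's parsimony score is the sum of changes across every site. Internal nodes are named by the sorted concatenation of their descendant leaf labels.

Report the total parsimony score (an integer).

20

site 0, node CQ: C={T} ∪ Q={G} → {G,T} (+1)
site 0, node CDQ: CQ={G,T} ∪ D={A} → {A,G,T} (+1)
site 0, node CDLQ: CDQ={A,G,T} ∪ L={C} → {A,C,G,T} (+1)
site 0, node KO: K={T} ∩ O={T} → {T} (+0)
site 0, node HKO: H={T} ∩ KO={T} → {T} (+0)
site 0, node CDHKLOQ: CDLQ={A,C,G,T} ∩ HKO={T} → {T} (+0)
site 1, node CQ: C={C} ∪ Q={G} → {C,G} (+1)
site 1, node CDQ: CQ={C,G} ∪ D={T} → {C,G,T} (+1)
site 1, node CDLQ: CDQ={C,G,T} ∩ L={G} → {G} (+0)
site 1, node KO: K={A} ∪ O={T} → {A,T} (+1)
site 1, node HKO: H={C} ∪ KO={A,T} → {A,C,T} (+1)
site 1, node CDHKLOQ: CDLQ={G} ∪ HKO={A,C,T} → {A,C,G,T} (+1)
site 2, node CQ: C={A} ∩ Q={A} → {A} (+0)
site 2, node CDQ: CQ={A} ∪ D={T} → {A,T} (+1)
site 2, node CDLQ: CDQ={A,T} ∪ L={C} → {A,C,T} (+1)
site 2, node KO: K={G} ∪ O={A} → {A,G} (+1)
site 2, node HKO: H={C} ∪ KO={A,G} → {A,C,G} (+1)
site 2, node CDHKLOQ: CDLQ={A,C,T} ∩ HKO={A,C,G} → {A,C} (+0)
site 3, node CQ: C={A} ∩ Q={A} → {A} (+0)
site 3, node CDQ: CQ={A} ∪ D={C} → {A,C} (+1)
site 3, node CDLQ: CDQ={A,C} ∩ L={A} → {A} (+0)
site 3, node KO: K={C} ∪ O={T} → {C,T} (+1)
site 3, node HKO: H={C} ∩ KO={C,T} → {C} (+0)
site 3, node CDHKLOQ: CDLQ={A} ∪ HKO={C} → {A,C} (+1)
site 4, node CQ: C={A} ∪ Q={C} → {A,C} (+1)
site 4, node CDQ: CQ={A,C} ∪ D={G} → {A,C,G} (+1)
site 4, node CDLQ: CDQ={A,C,G} ∩ L={A} → {A} (+0)
site 4, node KO: K={T} ∪ O={G} → {G,T} (+1)
site 4, node HKO: H={C} ∪ KO={G,T} → {C,G,T} (+1)
site 4, node CDHKLOQ: CDLQ={A} ∪ HKO={C,G,T} → {A,C,G,T} (+1)
per-site changes: [3, 5, 4, 3, 5]; total = 20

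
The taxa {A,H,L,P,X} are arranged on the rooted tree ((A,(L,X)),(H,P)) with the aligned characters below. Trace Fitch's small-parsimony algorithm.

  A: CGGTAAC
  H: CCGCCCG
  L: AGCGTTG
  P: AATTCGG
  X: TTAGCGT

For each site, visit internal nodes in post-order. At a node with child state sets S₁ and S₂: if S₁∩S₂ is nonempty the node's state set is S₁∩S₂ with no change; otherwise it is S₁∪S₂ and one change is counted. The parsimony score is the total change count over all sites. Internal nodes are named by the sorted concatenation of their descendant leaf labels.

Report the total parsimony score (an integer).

18

LX@0: {A} ∪ {T} = {A,T} (union, +1)
ALX@0: {C} ∪ {A,T} = {A,C,T} (union, +1)
HP@0: {C} ∪ {A} = {A,C} (union, +1)
AHLPX@0: {A,C,T} ∩ {A,C} = {A,C} (intersection, +0)
LX@1: {G} ∪ {T} = {G,T} (union, +1)
ALX@1: {G} ∩ {G,T} = {G} (intersection, +0)
HP@1: {C} ∪ {A} = {A,C} (union, +1)
AHLPX@1: {G} ∪ {A,C} = {A,C,G} (union, +1)
LX@2: {C} ∪ {A} = {A,C} (union, +1)
ALX@2: {G} ∪ {A,C} = {A,C,G} (union, +1)
HP@2: {G} ∪ {T} = {G,T} (union, +1)
AHLPX@2: {A,C,G} ∩ {G,T} = {G} (intersection, +0)
LX@3: {G} ∩ {G} = {G} (intersection, +0)
ALX@3: {T} ∪ {G} = {G,T} (union, +1)
HP@3: {C} ∪ {T} = {C,T} (union, +1)
AHLPX@3: {G,T} ∩ {C,T} = {T} (intersection, +0)
LX@4: {T} ∪ {C} = {C,T} (union, +1)
ALX@4: {A} ∪ {C,T} = {A,C,T} (union, +1)
HP@4: {C} ∩ {C} = {C} (intersection, +0)
AHLPX@4: {A,C,T} ∩ {C} = {C} (intersection, +0)
LX@5: {T} ∪ {G} = {G,T} (union, +1)
ALX@5: {A} ∪ {G,T} = {A,G,T} (union, +1)
HP@5: {C} ∪ {G} = {C,G} (union, +1)
AHLPX@5: {A,G,T} ∩ {C,G} = {G} (intersection, +0)
LX@6: {G} ∪ {T} = {G,T} (union, +1)
ALX@6: {C} ∪ {G,T} = {C,G,T} (union, +1)
HP@6: {G} ∩ {G} = {G} (intersection, +0)
AHLPX@6: {C,G,T} ∩ {G} = {G} (intersection, +0)
per-site changes: [3, 3, 3, 2, 2, 3, 2]; total = 18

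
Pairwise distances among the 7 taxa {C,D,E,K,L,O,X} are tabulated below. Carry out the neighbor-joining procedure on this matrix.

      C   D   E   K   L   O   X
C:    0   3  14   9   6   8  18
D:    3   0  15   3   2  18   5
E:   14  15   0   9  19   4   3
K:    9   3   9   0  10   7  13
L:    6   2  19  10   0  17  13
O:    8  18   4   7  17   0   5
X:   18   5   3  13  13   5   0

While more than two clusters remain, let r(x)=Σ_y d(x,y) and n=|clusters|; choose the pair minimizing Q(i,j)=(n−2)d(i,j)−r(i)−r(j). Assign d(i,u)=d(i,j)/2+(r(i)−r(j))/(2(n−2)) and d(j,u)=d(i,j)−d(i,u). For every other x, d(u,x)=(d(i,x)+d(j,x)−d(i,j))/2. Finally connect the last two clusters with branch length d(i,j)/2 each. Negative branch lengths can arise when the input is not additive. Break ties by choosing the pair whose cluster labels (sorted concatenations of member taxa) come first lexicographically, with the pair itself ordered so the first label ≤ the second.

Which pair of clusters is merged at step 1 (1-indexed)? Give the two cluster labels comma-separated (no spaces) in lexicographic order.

iteration 1: select E,X (d=3, Q=-106); attach at lengths (11/5, 4/5); label the merged cluster EX
  updated: d(C,EX)=29/2, d(D,EX)=17/2, d(EX,K)=19/2, d(EX,L)=29/2, d(EX,O)=3
iteration 2: select EX,O (d=3, Q=-91); attach at lengths (9/8, 15/8); label the merged cluster EOX
  updated: d(C,EOX)=39/4, d(D,EOX)=47/4, d(EOX,K)=27/4, d(EOX,L)=57/4
iteration 3: select EOX,K (d=27/4, Q=-51); attach at lengths (17/3, 13/12); label the merged cluster EKOX
  updated: d(C,EKOX)=6, d(D,EKOX)=4, d(EKOX,L)=35/4
iteration 4: select C,EKOX (d=6, Q=-87/4); attach at lengths (33/16, 63/16); label the merged cluster CEKOX
  updated: d(CEKOX,D)=1/2, d(CEKOX,L)=35/8
iteration 5: select CEKOX,D (d=1/2, Q=-55/8); attach at lengths (23/16, -15/16); label the merged cluster CDEKOX
  updated: d(CDEKOX,L)=47/16
iteration 6: select CDEKOX,L (d=47/16); attach at lengths (47/32, 47/32); label the merged cluster CDEKLOX
final tree: (((C:33/16,(((E:11/5,X:4/5):9/8,O:15/8):17/3,K:13/12):63/16):23/16,D:-15/16):47/32,L:47/32)
total length: 355/16

E,X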